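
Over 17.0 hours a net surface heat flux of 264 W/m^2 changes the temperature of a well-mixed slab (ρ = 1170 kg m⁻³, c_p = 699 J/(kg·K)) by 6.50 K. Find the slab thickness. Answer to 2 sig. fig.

3.0 m

Heat input Q = F Δt = 264 × 61200 s = 1.62×10^7 J/m².
Required areal heat capacity C = Q / ΔT = 2.49×10^6 J/(m²·K).
Depth D = C / (ρ c_p) = 2.49×10^6 / (1170 × 699) = 3.04 m.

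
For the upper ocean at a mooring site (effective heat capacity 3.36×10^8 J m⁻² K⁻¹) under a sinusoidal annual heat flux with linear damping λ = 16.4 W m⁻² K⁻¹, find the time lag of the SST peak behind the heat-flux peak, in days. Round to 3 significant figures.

77.3 days

Areal heat capacity C = 3.36×10^8 J m⁻² K⁻¹ (given).
ω = 2π / 3.15×10^7 s = 1.99×10^-7 s⁻¹.
Phase lag φ = arctan(Cω/λ) = arctan(66.9/16.4) = 1.33 rad.
Time lag = φ / ω = 1.33 / 1.99×10^-7 = 6.68×10^6 s = 77.3 days.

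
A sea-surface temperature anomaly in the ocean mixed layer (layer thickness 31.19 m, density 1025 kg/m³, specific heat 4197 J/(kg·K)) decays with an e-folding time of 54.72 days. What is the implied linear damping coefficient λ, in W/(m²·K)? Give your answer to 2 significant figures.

Areal heat capacity C = ρ c_p D = 1025 × 4197 × 31.19 = 1.34×10^8 J m⁻² K⁻¹.
τ = 54.72 days = 4.73×10^6 s.
λ = C / τ = 1.34×10^8 / 4.73×10^6 = 28.4 W/(m²·K).

28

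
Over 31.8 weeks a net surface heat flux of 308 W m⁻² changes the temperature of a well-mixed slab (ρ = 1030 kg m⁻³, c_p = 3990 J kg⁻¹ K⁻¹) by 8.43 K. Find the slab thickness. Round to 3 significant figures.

Heat input Q = F Δt = 308 × 1.92×10^7 s = 5.92×10^9 J/m².
Required areal heat capacity C = Q / ΔT = 7.03×10^8 J/(m²·K).
Depth D = C / (ρ c_p) = 7.03×10^8 / (1030 × 3990) = 171 m.

171 m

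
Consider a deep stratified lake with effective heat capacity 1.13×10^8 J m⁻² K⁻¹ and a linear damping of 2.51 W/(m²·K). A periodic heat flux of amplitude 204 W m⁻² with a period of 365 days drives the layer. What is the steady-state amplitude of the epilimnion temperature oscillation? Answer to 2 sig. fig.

9.0 K

Areal heat capacity C = 1.13×10^8 J m⁻² K⁻¹ (given).
Angular frequency ω = 2π / T = 2π / 3.15×10^7 s = 1.99×10^-7 s⁻¹.
√((Cω)² + λ²) = √((22.5)² + 2.51²) = 22.7 W/(m²·K).
Amplitude A = F₀ / √((Cω)²+λ²) = 204 / 22.7 = 9.01 K.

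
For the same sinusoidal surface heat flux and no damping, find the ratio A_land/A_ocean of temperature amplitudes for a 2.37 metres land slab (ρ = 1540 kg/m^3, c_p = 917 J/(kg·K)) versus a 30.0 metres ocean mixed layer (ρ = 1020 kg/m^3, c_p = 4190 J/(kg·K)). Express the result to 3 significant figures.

38.3

C_ocean = 1020 × 4190 × 30.0 = 1.28×10^8 J/(m²·K).
C_land = 1540 × 917 × 2.37 = 3.35×10^6 J/(m²·K).
Undamped amplitude ∝ 1/C, so A_land/A_ocean = C_ocean/C_land = 38.3.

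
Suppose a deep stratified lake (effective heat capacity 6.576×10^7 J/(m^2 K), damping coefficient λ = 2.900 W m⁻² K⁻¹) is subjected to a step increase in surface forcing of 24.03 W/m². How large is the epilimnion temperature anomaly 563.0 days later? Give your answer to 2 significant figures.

7.3 K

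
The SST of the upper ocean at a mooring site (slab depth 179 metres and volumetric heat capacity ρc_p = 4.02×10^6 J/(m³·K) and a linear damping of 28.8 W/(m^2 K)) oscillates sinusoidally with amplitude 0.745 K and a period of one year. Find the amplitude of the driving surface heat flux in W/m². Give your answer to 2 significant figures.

110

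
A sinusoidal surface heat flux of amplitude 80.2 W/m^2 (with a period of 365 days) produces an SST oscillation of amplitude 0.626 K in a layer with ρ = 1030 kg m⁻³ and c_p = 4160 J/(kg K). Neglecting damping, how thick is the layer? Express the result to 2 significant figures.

150 m

ω = 2π / 3.15×10^7 s = 1.99×10^-7 s⁻¹.
Required C = F₀ / (A ω) = 80.2 / (0.626 × 1.99×10^-7) = 6.43×10^8 J/(m²·K).
D = C / (ρ c_p) = 6.43×10^8 / (1030 × 4160) = 150 m.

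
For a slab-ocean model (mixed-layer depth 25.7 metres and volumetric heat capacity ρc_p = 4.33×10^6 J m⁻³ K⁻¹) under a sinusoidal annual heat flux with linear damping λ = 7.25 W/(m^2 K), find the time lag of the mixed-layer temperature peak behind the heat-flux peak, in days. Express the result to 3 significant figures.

72.9 days

Areal heat capacity C = ρc_p × D = 4.33×10^6 × 25.7 = 1.11×10^8 J m⁻² K⁻¹.
ω = 2π / 3.15×10^7 s = 1.99×10^-7 s⁻¹.
Phase lag φ = arctan(Cω/λ) = arctan(22.2/7.25) = 1.25 rad.
Time lag = φ / ω = 1.25 / 1.99×10^-7 = 6.30×10^6 s = 72.9 days.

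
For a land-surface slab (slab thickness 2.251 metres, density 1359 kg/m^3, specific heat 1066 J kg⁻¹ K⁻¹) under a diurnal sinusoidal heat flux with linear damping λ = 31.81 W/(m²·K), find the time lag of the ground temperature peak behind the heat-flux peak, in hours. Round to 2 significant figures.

5.5 hours

Areal heat capacity C = ρ c_p D = 1359 × 1066 × 2.251 = 3.26×10^6 J/(m²·K).
ω = 2π / 86400 s = 7.27×10^-5 s⁻¹.
Phase lag φ = arctan(Cω/λ) = arctan(237/31.81) = 1.44 rad.
Time lag = φ / ω = 1.44 / 7.27×10^-5 = 19800 s = 5.49 hours.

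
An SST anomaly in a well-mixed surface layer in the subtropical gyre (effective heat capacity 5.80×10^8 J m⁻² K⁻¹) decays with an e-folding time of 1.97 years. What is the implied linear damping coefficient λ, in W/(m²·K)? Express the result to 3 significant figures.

9.33

Areal heat capacity C = 5.80×10^8 J m⁻² K⁻¹ (given).
τ = 1.97 years = 6.22×10^7 s.
λ = C / τ = 5.80×10^8 / 6.22×10^7 = 9.33 W/(m²·K).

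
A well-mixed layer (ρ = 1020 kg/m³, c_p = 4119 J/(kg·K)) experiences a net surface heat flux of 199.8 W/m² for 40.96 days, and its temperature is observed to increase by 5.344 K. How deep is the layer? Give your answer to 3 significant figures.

31.5 m

Heat input Q = F Δt = 199.8 × 3.54×10^6 s = 7.07×10^8 J/m².
Required areal heat capacity C = Q / ΔT = 1.32×10^8 J/(m²·K).
Depth D = C / (ρ c_p) = 1.32×10^8 / (1020 × 4119) = 31.5 m.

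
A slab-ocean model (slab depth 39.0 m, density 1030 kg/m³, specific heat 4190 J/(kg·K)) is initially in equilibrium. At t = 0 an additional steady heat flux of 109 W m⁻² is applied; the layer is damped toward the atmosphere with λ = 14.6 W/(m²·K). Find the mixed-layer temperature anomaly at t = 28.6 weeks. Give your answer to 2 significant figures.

Areal heat capacity C = ρ c_p D = 1030 × 4190 × 39.0 = 1.68×10^8 J m⁻² K⁻¹.
τ = C / λ = 1.68×10^8 / 14.6 = 1.15×10^7 s.
Equilibrium anomaly ΔT_eq = F / λ = 109 / 14.6 = 7.47 K.
t = 28.6 weeks = 1.73×10^7 s, so t/τ = 1.50.
ΔT(t) = ΔT_eq (1 − e^(−t/τ)) = 7.47 × (1 − e^−1.50) = 5.80 K.

5.8 K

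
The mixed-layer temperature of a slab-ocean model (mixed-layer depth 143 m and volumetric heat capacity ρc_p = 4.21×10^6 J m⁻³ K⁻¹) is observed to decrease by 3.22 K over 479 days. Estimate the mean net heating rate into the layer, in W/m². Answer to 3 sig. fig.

Areal heat capacity C = ρc_p × D = 4.21×10^6 × 143 = 6.02×10^8 J/(m^2 K).
Required heat per unit area: Q = C ΔT = 6.02×10^8 × -3.22 = -1.94×10^9 J/m².
Flux F = Q / Δt = -1.94×10^9 / 4.14×10^7 s = -46.8 W/m².

-46.8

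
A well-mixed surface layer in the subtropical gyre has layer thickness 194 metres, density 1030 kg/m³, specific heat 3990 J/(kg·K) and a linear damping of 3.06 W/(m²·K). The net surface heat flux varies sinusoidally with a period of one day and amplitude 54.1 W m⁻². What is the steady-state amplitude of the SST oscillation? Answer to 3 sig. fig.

Areal heat capacity C = ρ c_p D = 1030 × 3990 × 194 = 7.97×10^8 J/(m^2 K).
Angular frequency ω = 2π / T = 2π / 86400 s = 7.27×10^-5 s⁻¹.
√((Cω)² + λ²) = √((58000)² + 3.06²) = 58000 W/(m²·K).
Amplitude A = F₀ / √((Cω)²+λ²) = 54.1 / 58000 = 9.33×10^-4 K.

9.33×10^-4 K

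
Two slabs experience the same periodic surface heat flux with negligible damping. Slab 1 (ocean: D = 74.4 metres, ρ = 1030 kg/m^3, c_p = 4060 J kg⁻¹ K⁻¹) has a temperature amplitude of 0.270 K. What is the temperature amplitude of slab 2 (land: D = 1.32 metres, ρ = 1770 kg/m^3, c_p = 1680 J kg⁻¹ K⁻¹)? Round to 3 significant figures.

21.4 K

C_ocean = 3.11×10^8 J/(m²·K); C_land = 3.93×10^6 J/(m²·K).
A ∝ 1/C ⇒ A_land = A_ocean × C_ocean/C_land = 0.270 × 79.3 = 21.4 K.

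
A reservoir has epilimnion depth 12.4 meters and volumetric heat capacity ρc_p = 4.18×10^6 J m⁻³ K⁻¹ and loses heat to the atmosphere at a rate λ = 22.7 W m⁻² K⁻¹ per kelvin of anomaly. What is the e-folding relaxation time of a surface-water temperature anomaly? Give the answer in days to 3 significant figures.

Areal heat capacity C = ρc_p × D = 4.18×10^6 × 12.4 = 5.18×10^7 J m⁻² K⁻¹.
Relaxation time τ = C / λ = 5.18×10^7 / 22.7 = 2.28×10^6 s.
In days: 2.28×10^6 s / (86400 s/day) = 26.4 days.

26.4 days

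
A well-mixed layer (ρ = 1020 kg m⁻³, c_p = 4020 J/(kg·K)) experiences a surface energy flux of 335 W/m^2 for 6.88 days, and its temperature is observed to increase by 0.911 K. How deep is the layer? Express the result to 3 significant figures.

53.3 m

Heat input Q = F Δt = 335 × 5.94×10^5 s = 1.99×10^8 J/m².
Required areal heat capacity C = Q / ΔT = 2.19×10^8 J/(m²·K).
Depth D = C / (ρ c_p) = 2.19×10^8 / (1020 × 4020) = 53.3 m.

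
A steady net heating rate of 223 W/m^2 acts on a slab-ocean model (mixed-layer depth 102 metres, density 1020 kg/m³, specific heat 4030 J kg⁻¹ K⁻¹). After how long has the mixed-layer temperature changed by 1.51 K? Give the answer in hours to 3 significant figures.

Areal heat capacity C = ρ c_p D = 1020 × 4030 × 102 = 4.19×10^8 J/(m²·K).
Time required: Δt = C ΔT / F = 4.19×10^8 × 1.51 / 223 = 2.84×10^6 s.
In hours: 2.84×10^6 s / (3600 s/hour) = 789 hours.

789 hours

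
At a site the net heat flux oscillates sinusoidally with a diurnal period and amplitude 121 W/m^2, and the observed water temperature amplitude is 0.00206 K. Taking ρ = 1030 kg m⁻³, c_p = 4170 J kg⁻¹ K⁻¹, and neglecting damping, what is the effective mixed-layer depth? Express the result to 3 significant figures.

188 m

ω = 2π / 86400 s = 7.27×10^-5 s⁻¹.
Required C = F₀ / (A ω) = 121 / (0.00206 × 7.27×10^-5) = 8.08×10^8 J/(m²·K).
D = C / (ρ c_p) = 8.08×10^8 / (1030 × 4170) = 188 m.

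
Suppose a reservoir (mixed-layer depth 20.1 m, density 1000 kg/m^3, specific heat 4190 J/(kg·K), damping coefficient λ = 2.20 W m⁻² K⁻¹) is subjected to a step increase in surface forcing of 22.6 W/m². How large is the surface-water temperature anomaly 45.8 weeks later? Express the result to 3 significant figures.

5.29 K

Areal heat capacity C = ρ c_p D = 1000 × 4190 × 20.1 = 8.42×10^7 J/(m^2 K).
τ = C / λ = 8.42×10^7 / 2.20 = 3.83×10^7 s.
Equilibrium anomaly ΔT_eq = F / λ = 22.6 / 2.20 = 10.3 K.
t = 45.8 weeks = 2.77×10^7 s, so t/τ = 0.724.
ΔT(t) = ΔT_eq (1 − e^(−t/τ)) = 10.3 × (1 − e^−0.724) = 5.29 K.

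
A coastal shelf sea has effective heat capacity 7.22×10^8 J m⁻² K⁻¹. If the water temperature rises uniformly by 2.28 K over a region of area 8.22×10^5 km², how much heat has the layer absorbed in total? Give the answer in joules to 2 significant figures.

1.4×10^21 J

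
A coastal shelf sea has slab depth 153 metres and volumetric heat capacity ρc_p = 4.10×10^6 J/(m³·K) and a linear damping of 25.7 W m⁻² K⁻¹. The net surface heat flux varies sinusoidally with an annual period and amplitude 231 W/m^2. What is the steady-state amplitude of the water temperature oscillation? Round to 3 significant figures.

Areal heat capacity C = ρc_p × D = 4.10×10^6 × 153 = 6.27×10^8 J m⁻² K⁻¹.
Angular frequency ω = 2π / T = 2π / 3.15×10^7 s = 1.99×10^-7 s⁻¹.
√((Cω)² + λ²) = √((125)² + 25.7²) = 128 W/(m²·K).
Amplitude A = F₀ / √((Cω)²+λ²) = 231 / 128 = 1.81 K.

1.81 K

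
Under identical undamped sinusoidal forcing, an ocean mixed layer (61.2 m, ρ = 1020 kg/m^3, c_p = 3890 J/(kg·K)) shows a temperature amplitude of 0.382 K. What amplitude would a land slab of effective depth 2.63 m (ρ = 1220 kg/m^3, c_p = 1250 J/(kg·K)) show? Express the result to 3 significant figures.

23.1 K

C_ocean = 2.43×10^8 J/(m²·K); C_land = 4.01×10^6 J/(m²·K).
A ∝ 1/C ⇒ A_land = A_ocean × C_ocean/C_land = 0.382 × 60.5 = 23.1 K.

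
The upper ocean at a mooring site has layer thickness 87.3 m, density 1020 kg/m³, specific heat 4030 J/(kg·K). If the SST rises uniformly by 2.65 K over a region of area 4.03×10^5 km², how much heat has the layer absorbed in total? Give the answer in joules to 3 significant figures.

3.83×10^20 J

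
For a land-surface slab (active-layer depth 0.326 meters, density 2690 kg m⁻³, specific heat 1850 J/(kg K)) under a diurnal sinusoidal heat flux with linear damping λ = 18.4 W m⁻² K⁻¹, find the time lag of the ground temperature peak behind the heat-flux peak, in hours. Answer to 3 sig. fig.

5.41 hours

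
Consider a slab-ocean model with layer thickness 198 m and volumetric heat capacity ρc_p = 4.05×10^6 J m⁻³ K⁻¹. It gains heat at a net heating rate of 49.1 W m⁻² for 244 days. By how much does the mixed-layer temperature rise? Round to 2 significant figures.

Areal heat capacity C = ρc_p × D = 4.05×10^6 × 198 = 8.02×10^8 J/(m²·K).
Net heat input Q = F Δt = 49.1 × (244 days × 86400 s/day) = 1.04×10^9 J/m².
ΔT = Q / C = 1.04×10^9 / 8.02×10^8 = 1.29 K.

1.3 K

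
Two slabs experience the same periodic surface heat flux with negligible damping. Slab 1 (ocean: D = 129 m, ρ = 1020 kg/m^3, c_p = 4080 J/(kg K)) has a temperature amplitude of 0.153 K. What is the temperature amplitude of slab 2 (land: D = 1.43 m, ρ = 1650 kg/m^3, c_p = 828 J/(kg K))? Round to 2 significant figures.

42 K

C_ocean = 5.37×10^8 J/(m²·K); C_land = 1.95×10^6 J/(m²·K).
A ∝ 1/C ⇒ A_land = A_ocean × C_ocean/C_land = 0.153 × 275 = 42.0 K.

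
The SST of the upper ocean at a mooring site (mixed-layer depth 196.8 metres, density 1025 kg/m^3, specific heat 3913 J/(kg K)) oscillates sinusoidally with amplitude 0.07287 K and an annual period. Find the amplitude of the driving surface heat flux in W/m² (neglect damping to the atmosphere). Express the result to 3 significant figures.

11.5

Areal heat capacity C = ρ c_p D = 1025 × 3913 × 196.8 = 7.89×10^8 J/(m²·K).
ω = 2π / 3.15×10^7 s = 1.99×10^-7 s⁻¹.
Cω = 7.89×10^8 × 1.99×10^-7 = 157 W/(m²·K).
F₀ = A × Cω = 0.07287 × 157 = 11.5 W/m².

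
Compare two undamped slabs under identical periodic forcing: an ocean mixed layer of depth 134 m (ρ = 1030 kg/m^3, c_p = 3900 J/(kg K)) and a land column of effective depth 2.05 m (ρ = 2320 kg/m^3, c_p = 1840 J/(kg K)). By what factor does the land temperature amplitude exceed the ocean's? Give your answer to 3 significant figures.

61.5

C_ocean = 1030 × 3900 × 134 = 5.38×10^8 J/(m²·K).
C_land = 2320 × 1840 × 2.05 = 8.75×10^6 J/(m²·K).
Undamped amplitude ∝ 1/C, so A_land/A_ocean = C_ocean/C_land = 61.5.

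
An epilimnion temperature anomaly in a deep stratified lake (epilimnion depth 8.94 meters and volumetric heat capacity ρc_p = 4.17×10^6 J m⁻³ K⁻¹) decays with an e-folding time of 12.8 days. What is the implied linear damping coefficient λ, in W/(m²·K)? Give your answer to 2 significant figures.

34

Areal heat capacity C = ρc_p × D = 4.17×10^6 × 8.94 = 3.73×10^7 J/(m²·K).
τ = 12.8 days = 1.11×10^6 s.
λ = C / τ = 3.73×10^7 / 1.11×10^6 = 33.7 W/(m²·K).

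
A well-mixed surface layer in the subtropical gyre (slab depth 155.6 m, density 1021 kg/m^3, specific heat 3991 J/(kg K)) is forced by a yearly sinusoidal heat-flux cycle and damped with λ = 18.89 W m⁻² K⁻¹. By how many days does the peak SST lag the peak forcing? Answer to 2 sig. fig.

83 days

Areal heat capacity C = ρ c_p D = 1021 × 3991 × 155.6 = 6.34×10^8 J/(m^2 K).
ω = 2π / 3.15×10^7 s = 1.99×10^-7 s⁻¹.
Phase lag φ = arctan(Cω/λ) = arctan(126/18.89) = 1.42 rad.
Time lag = φ / ω = 1.42 / 1.99×10^-7 = 7.14×10^6 s = 82.6 days.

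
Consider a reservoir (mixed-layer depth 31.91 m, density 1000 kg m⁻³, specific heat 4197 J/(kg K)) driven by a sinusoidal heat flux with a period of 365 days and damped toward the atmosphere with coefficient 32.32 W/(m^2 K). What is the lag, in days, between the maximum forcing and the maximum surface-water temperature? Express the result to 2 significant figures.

Areal heat capacity C = ρ c_p D = 1000 × 4197 × 31.91 = 1.34×10^8 J/(m^2 K).
ω = 2π / 3.15×10^7 s = 1.99×10^-7 s⁻¹.
Phase lag φ = arctan(Cω/λ) = arctan(26.7/32.32) = 0.690 rad.
Time lag = φ / ω = 0.690 / 1.99×10^-7 = 3.46×10^6 s = 40.1 days.

40 days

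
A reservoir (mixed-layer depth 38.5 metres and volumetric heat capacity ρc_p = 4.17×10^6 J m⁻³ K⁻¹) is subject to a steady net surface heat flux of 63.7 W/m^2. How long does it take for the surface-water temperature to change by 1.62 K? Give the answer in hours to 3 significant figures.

Areal heat capacity C = ρc_p × D = 4.17×10^6 × 38.5 = 1.61×10^8 J/(m²·K).
Time required: Δt = C ΔT / F = 1.61×10^8 × 1.62 / 63.7 = 4.08×10^6 s.
In hours: 4.08×10^6 s / (3600 s/hour) = 1130 hours.

1130 hours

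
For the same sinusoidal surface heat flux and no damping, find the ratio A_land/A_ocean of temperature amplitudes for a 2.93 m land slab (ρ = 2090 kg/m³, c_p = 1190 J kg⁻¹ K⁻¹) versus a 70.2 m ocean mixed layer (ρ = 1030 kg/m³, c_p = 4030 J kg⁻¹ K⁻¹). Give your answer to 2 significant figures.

C_ocean = 1030 × 4030 × 70.2 = 2.91×10^8 J/(m²·K).
C_land = 2090 × 1190 × 2.93 = 7.29×10^6 J/(m²·K).
Undamped amplitude ∝ 1/C, so A_land/A_ocean = C_ocean/C_land = 40.0.

40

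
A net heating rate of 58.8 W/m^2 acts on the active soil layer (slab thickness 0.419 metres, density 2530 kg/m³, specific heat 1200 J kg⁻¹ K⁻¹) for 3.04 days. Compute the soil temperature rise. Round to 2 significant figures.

Areal heat capacity C = ρ c_p D = 2530 × 1200 × 0.419 = 1.27×10^6 J/(m^2 K).
Net heat input Q = F Δt = 58.8 × (3.04 days × 86400 s/day) = 1.54×10^7 J/m².
ΔT = Q / C = 1.54×10^7 / 1.27×10^6 = 12.1 K.

12 K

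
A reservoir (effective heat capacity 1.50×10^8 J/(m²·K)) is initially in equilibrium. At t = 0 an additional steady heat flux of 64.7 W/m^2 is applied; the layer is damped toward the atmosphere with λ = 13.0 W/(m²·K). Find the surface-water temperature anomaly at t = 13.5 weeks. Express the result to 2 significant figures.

2.5 K

Areal heat capacity C = 1.50×10^8 J/(m²·K) (given).
τ = C / λ = 1.50×10^8 / 13.0 = 1.15×10^7 s.
Equilibrium anomaly ΔT_eq = F / λ = 64.7 / 13.0 = 4.98 K.
t = 13.5 weeks = 8.16×10^6 s, so t/τ = 0.708.
ΔT(t) = ΔT_eq (1 − e^(−t/τ)) = 4.98 × (1 − e^−0.708) = 2.52 K.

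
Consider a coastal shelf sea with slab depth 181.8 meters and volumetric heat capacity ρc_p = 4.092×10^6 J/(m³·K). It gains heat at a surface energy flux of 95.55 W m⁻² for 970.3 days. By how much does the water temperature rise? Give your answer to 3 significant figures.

10.8 K

Areal heat capacity C = ρc_p × D = 4.092×10^6 × 181.8 = 7.44×10^8 J m⁻² K⁻¹.
Net heat input Q = F Δt = 95.55 × (970.3 days × 86400 s/day) = 8.01×10^9 J/m².
ΔT = Q / C = 8.01×10^9 / 7.44×10^8 = 10.8 K.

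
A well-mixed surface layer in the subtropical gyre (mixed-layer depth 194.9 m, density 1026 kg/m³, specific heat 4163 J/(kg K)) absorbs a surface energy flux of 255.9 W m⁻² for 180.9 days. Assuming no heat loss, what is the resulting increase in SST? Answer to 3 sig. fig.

Areal heat capacity C = ρ c_p D = 1026 × 4163 × 194.9 = 8.32×10^8 J/(m²·K).
Net heat input Q = F Δt = 255.9 × (180.9 days × 86400 s/day) = 4.00×10^9 J/m².
ΔT = Q / C = 4.00×10^9 / 8.32×10^8 = 4.80 K.

4.80 K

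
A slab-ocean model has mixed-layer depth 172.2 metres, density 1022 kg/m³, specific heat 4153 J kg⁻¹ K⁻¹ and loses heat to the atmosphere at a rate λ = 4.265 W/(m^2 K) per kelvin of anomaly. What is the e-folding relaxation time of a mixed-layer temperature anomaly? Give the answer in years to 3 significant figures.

Areal heat capacity C = ρ c_p D = 1022 × 4153 × 172.2 = 7.31×10^8 J/(m^2 K).
Relaxation time τ = C / λ = 7.31×10^8 / 4.265 = 1.71×10^8 s.
In years: 1.71×10^8 s / (3.156×10^7 s/year) = 5.43 years.

5.43 years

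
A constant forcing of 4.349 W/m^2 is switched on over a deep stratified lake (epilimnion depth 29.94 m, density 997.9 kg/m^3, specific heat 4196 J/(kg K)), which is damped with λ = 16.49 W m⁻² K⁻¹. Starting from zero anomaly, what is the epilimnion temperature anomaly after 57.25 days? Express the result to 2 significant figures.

Areal heat capacity C = ρ c_p D = 997.9 × 4196 × 29.94 = 1.25×10^8 J/(m^2 K).
τ = C / λ = 1.25×10^8 / 16.49 = 7.60×10^6 s.
Equilibrium anomaly ΔT_eq = F / λ = 4.349 / 16.49 = 0.264 K.
t = 57.25 days = 4.95×10^6 s, so t/τ = 0.651.
ΔT(t) = ΔT_eq (1 − e^(−t/τ)) = 0.264 × (1 − e^−0.651) = 0.126 K.

0.13 K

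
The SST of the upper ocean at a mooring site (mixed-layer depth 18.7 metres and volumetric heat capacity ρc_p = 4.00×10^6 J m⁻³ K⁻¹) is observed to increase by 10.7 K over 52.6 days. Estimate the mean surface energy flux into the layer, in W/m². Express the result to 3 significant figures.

176

Areal heat capacity C = ρc_p × D = 4.00×10^6 × 18.7 = 7.48×10^7 J/(m²·K).
Required heat per unit area: Q = C ΔT = 7.48×10^7 × 10.7 = 8.00×10^8 J/m².
Flux F = Q / Δt = 8.00×10^8 / 4.54×10^6 s = 176 W/m².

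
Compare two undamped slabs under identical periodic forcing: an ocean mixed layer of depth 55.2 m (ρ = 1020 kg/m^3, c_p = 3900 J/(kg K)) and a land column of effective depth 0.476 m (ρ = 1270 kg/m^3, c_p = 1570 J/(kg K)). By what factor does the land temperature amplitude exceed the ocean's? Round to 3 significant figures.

231

C_ocean = 1020 × 3900 × 55.2 = 2.20×10^8 J/(m²·K).
C_land = 1270 × 1570 × 0.476 = 9.49×10^5 J/(m²·K).
Undamped amplitude ∝ 1/C, so A_land/A_ocean = C_ocean/C_land = 231.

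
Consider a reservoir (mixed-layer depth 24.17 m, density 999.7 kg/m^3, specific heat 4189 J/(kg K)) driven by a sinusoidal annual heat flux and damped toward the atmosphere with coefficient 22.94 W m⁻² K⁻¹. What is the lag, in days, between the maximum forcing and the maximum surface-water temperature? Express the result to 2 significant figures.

Areal heat capacity C = ρ c_p D = 999.7 × 4189 × 24.17 = 1.01×10^8 J m⁻² K⁻¹.
ω = 2π / 3.15×10^7 s = 1.99×10^-7 s⁻¹.
Phase lag φ = arctan(Cω/λ) = arctan(20.2/22.94) = 0.721 rad.
Time lag = φ / ω = 0.721 / 1.99×10^-7 = 3.62×10^6 s = 41.9 days.

42 days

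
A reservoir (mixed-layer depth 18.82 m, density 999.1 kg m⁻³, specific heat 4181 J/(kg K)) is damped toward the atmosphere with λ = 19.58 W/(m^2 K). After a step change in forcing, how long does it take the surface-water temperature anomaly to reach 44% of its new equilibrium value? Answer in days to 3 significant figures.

Areal heat capacity C = ρ c_p D = 999.1 × 4181 × 18.82 = 7.86×10^7 J m⁻² K⁻¹.
τ = C / λ = 7.86×10^7 / 19.58 = 4.02×10^6 s.
Fraction reached: 1 − e^(−t/τ) = 0.44 ⇒ t = −τ ln(1 − 0.44) = τ × 0.580.
t = 2.33×10^6 s = 26.9 days.

26.9 days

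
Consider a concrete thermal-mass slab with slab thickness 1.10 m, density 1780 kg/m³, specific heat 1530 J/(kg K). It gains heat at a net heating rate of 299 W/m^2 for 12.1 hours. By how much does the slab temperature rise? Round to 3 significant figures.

Areal heat capacity C = ρ c_p D = 1780 × 1530 × 1.10 = 3.00×10^6 J/(m^2 K).
Net heat input Q = F Δt = 299 × (12.1 hours × 3600 s/hour) = 1.30×10^7 J/m².
ΔT = Q / C = 1.30×10^7 / 3.00×10^6 = 4.35 K.

4.35 K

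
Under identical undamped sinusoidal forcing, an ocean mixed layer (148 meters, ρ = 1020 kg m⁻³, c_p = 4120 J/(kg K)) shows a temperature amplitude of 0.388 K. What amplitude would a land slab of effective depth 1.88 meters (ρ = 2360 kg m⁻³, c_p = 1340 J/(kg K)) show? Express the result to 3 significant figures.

40.6 K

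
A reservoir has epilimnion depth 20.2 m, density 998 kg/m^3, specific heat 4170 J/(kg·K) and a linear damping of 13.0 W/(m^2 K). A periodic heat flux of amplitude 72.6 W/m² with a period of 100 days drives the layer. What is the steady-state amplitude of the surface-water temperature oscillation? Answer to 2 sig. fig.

1.2 K

Areal heat capacity C = ρ c_p D = 998 × 4170 × 20.2 = 8.41×10^7 J/(m²·K).
Angular frequency ω = 2π / T = 2π / 8.64×10^6 s = 7.27×10^-7 s⁻¹.
√((Cω)² + λ²) = √((61.1)² + 13.0²) = 62.5 W/(m²·K).
Amplitude A = F₀ / √((Cω)²+λ²) = 72.6 / 62.5 = 1.16 K.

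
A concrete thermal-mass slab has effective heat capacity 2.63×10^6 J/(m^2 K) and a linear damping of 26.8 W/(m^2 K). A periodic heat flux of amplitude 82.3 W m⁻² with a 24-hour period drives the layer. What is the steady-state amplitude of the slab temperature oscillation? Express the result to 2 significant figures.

0.43 K

Areal heat capacity C = 2.63×10^6 J/(m^2 K) (given).
Angular frequency ω = 2π / T = 2π / 86400 s = 7.27×10^-5 s⁻¹.
√((Cω)² + λ²) = √((191)² + 26.8²) = 193 W/(m²·K).
Amplitude A = F₀ / √((Cω)²+λ²) = 82.3 / 193 = 0.426 K.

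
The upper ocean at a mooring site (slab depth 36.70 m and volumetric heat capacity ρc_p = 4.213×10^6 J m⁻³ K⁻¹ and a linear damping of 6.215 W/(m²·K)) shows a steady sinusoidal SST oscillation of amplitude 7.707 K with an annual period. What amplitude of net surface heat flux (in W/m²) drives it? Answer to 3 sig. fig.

Areal heat capacity C = ρc_p × D = 4.213×10^6 × 36.70 = 1.55×10^8 J m⁻² K⁻¹.
ω = 2π / 3.15×10^7 s = 1.99×10^-7 s⁻¹.
√((Cω)² + λ²) = √((30.8)² + 6.215²) = 31.4 W/(m²·K).
F₀ = A × √((Cω)²+λ²) = 7.707 × 31.4 = 242 W/m².

242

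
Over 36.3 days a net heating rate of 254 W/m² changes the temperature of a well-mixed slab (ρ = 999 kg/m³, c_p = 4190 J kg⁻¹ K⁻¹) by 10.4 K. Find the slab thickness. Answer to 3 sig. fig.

Heat input Q = F Δt = 254 × 3.14×10^6 s = 7.97×10^8 J/m².
Required areal heat capacity C = Q / ΔT = 7.66×10^7 J/(m²·K).
Depth D = C / (ρ c_p) = 7.66×10^7 / (999 × 4190) = 18.3 m.

18.3 m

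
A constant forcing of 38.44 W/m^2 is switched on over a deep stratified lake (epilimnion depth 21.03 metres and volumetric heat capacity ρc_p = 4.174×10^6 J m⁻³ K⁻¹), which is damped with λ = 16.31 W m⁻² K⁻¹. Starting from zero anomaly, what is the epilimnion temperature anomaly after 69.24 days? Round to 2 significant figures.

1.6 K

Areal heat capacity C = ρc_p × D = 4.174×10^6 × 21.03 = 8.78×10^7 J/(m²·K).
τ = C / λ = 8.78×10^7 / 16.31 = 5.38×10^6 s.
Equilibrium anomaly ΔT_eq = F / λ = 38.44 / 16.31 = 2.36 K.
t = 69.24 days = 5.98×10^6 s, so t/τ = 1.11.
ΔT(t) = ΔT_eq (1 − e^(−t/τ)) = 2.36 × (1 − e^−1.11) = 1.58 K.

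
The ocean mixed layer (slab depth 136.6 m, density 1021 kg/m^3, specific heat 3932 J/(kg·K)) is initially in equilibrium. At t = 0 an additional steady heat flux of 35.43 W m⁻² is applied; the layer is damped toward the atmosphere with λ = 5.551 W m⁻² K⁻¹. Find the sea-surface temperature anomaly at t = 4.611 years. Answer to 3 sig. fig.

4.92 K

Areal heat capacity C = ρ c_p D = 1021 × 3932 × 136.6 = 5.48×10^8 J/(m^2 K).
τ = C / λ = 5.48×10^8 / 5.551 = 9.88×10^7 s.
Equilibrium anomaly ΔT_eq = F / λ = 35.43 / 5.551 = 6.38 K.
t = 4.611 years = 1.46×10^8 s, so t/τ = 1.47.
ΔT(t) = ΔT_eq (1 − e^(−t/τ)) = 6.38 × (1 − e^−1.47) = 4.92 K.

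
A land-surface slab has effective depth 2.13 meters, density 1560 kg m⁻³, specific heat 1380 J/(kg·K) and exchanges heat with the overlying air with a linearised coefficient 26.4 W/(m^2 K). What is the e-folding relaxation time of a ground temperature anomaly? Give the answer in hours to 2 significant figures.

48 hours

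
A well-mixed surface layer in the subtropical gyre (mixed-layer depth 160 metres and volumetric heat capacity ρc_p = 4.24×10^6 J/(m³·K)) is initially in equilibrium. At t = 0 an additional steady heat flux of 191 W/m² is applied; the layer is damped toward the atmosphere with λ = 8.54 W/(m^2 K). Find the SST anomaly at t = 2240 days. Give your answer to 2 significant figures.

Areal heat capacity C = ρc_p × D = 4.24×10^6 × 160 = 6.78×10^8 J/(m^2 K).
τ = C / λ = 6.78×10^8 / 8.54 = 7.94×10^7 s.
Equilibrium anomaly ΔT_eq = F / λ = 191 / 8.54 = 22.4 K.
t = 2240 days = 1.94×10^8 s, so t/τ = 2.44.
ΔT(t) = ΔT_eq (1 − e^(−t/τ)) = 22.4 × (1 − e^−2.44) = 20.4 K.

20 K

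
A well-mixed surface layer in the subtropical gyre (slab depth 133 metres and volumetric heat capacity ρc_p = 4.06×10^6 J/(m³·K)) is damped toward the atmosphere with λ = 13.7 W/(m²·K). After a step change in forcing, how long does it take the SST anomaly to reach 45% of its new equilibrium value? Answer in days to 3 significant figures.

273 days

Areal heat capacity C = ρc_p × D = 4.06×10^6 × 133 = 5.40×10^8 J m⁻² K⁻¹.
τ = C / λ = 5.40×10^8 / 13.7 = 3.94×10^7 s.
Fraction reached: 1 − e^(−t/τ) = 0.45 ⇒ t = −τ ln(1 − 0.45) = τ × 0.598.
t = 2.36×10^7 s = 273 days.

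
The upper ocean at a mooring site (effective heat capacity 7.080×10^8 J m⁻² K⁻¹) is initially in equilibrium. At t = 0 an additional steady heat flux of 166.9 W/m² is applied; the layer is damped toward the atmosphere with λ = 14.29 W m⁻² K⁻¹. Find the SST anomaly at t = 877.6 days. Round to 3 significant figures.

9.15 K

Areal heat capacity C = 7.080×10^8 J m⁻² K⁻¹ (given).
τ = C / λ = 7.08×10^8 / 14.29 = 4.95×10^7 s.
Equilibrium anomaly ΔT_eq = F / λ = 166.9 / 14.29 = 11.7 K.
t = 877.6 days = 7.58×10^7 s, so t/τ = 1.53.
ΔT(t) = ΔT_eq (1 − e^(−t/τ)) = 11.7 × (1 − e^−1.53) = 9.15 K.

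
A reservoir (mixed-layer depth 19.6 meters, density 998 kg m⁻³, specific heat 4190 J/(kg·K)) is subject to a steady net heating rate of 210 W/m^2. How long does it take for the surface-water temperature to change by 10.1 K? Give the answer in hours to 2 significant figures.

Areal heat capacity C = ρ c_p D = 998 × 4190 × 19.6 = 8.20×10^7 J m⁻² K⁻¹.
Time required: Δt = C ΔT / F = 8.20×10^7 × 10.1 / 210 = 3.94×10^6 s.
In hours: 3.94×10^6 s / (3600 s/hour) = 1090 hours.

1100 hours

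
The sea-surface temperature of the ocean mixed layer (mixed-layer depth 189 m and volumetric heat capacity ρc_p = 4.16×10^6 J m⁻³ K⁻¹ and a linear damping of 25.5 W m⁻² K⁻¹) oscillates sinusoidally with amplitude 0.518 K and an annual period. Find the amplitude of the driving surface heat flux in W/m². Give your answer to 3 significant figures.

82.2

Areal heat capacity C = ρc_p × D = 4.16×10^6 × 189 = 7.86×10^8 J m⁻² K⁻¹.
ω = 2π / 3.15×10^7 s = 1.99×10^-7 s⁻¹.
√((Cω)² + λ²) = √((157)² + 25.5²) = 159 W/(m²·K).
F₀ = A × √((Cω)²+λ²) = 0.518 × 159 = 82.2 W/m².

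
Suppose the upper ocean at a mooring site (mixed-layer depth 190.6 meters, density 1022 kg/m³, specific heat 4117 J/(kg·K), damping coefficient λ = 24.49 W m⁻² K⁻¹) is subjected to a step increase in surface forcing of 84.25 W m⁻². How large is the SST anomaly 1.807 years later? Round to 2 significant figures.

Areal heat capacity C = ρ c_p D = 1022 × 4117 × 190.6 = 8.02×10^8 J/(m^2 K).
τ = C / λ = 8.02×10^8 / 24.49 = 3.27×10^7 s.
Equilibrium anomaly ΔT_eq = F / λ = 84.25 / 24.49 = 3.44 K.
t = 1.807 years = 5.70×10^7 s, so t/τ = 1.74.
ΔT(t) = ΔT_eq (1 − e^(−t/τ)) = 3.44 × (1 − e^−1.74) = 2.84 K.

2.8 K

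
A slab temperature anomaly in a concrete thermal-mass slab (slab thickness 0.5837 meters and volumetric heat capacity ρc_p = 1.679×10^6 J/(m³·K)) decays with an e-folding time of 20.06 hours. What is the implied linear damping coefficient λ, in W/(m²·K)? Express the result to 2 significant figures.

Areal heat capacity C = ρc_p × D = 1.679×10^6 × 0.5837 = 9.80×10^5 J/(m^2 K).
τ = 20.06 hours = 72200 s.
λ = C / τ = 9.80×10^5 / 72200 = 13.6 W/(m²·K).

14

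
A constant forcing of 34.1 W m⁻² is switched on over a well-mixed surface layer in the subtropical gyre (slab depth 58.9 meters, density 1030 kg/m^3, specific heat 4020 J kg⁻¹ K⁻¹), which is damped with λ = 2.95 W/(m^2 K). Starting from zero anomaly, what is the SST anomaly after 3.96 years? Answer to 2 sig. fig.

9.0 K

Areal heat capacity C = ρ c_p D = 1030 × 4020 × 58.9 = 2.44×10^8 J m⁻² K⁻¹.
τ = C / λ = 2.44×10^8 / 2.95 = 8.27×10^7 s.
Equilibrium anomaly ΔT_eq = F / λ = 34.1 / 2.95 = 11.6 K.
t = 3.96 years = 1.25×10^8 s, so t/τ = 1.51.
ΔT(t) = ΔT_eq (1 − e^(−t/τ)) = 11.6 × (1 − e^−1.51) = 9.01 K.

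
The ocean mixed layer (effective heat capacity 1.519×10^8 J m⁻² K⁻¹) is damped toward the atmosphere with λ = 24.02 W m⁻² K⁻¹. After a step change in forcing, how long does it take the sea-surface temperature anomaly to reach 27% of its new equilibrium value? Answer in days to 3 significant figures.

Areal heat capacity C = 1.519×10^8 J m⁻² K⁻¹ (given).
τ = C / λ = 1.52×10^8 / 24.02 = 6.32×10^6 s.
Fraction reached: 1 − e^(−t/τ) = 0.27 ⇒ t = −τ ln(1 − 0.27) = τ × 0.315.
t = 1.99×10^6 s = 23.0 days.

23.0 days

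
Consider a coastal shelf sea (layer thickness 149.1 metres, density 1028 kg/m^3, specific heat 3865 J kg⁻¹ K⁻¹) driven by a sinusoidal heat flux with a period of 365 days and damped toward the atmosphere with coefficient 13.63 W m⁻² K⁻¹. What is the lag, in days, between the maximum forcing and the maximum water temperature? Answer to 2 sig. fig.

85 days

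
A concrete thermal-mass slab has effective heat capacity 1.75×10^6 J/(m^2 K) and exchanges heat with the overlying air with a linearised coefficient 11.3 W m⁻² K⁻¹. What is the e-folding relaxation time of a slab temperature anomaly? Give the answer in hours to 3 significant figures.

43.0 hours

Areal heat capacity C = 1.75×10^6 J/(m^2 K) (given).
Relaxation time τ = C / λ = 1.75×10^6 / 11.3 = 1.55×10^5 s.
In hours: 1.55×10^5 s / (3600 s/hour) = 43.0 hours.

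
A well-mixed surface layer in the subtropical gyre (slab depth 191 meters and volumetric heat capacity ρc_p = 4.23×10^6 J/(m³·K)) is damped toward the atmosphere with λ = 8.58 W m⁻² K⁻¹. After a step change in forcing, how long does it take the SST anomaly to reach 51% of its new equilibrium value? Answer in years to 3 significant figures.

Areal heat capacity C = ρc_p × D = 4.23×10^6 × 191 = 8.08×10^8 J/(m^2 K).
τ = C / λ = 8.08×10^8 / 8.58 = 9.42×10^7 s.
Fraction reached: 1 − e^(−t/τ) = 0.51 ⇒ t = −τ ln(1 − 0.51) = τ × 0.713.
t = 6.72×10^7 s = 2.13 years.

2.13 years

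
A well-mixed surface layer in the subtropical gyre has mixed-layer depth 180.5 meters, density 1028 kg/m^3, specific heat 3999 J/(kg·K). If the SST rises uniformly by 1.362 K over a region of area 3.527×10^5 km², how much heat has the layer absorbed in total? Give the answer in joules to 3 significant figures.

3.56×10^20 J

Areal heat capacity C = ρ c_p D = 1028 × 3999 × 180.5 = 7.42×10^8 J m⁻² K⁻¹.
Heat per unit area: q = C ΔT = 7.42×10^8 × 1.362 = 1.01×10^9 J/m².
Total heat: Q = q × A = 1.01×10^9 × (3.527×10^5 × 10⁶ m²) = 3.56×10^20 J.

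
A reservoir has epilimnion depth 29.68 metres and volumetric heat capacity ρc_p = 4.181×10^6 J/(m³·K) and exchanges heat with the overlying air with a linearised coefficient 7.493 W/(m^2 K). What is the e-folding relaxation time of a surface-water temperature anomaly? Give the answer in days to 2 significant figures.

190 days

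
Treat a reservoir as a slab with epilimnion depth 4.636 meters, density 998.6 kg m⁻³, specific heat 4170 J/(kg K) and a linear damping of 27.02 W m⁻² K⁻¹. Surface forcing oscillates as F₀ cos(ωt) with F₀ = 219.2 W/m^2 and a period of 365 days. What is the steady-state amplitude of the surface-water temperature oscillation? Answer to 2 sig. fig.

Areal heat capacity C = ρ c_p D = 998.6 × 4170 × 4.636 = 1.93×10^7 J/(m^2 K).
Angular frequency ω = 2π / T = 2π / 3.15×10^7 s = 1.99×10^-7 s⁻¹.
√((Cω)² + λ²) = √((3.85)² + 27.02²) = 27.3 W/(m²·K).
Amplitude A = F₀ / √((Cω)²+λ²) = 219.2 / 27.3 = 8.03 K.

8.0 K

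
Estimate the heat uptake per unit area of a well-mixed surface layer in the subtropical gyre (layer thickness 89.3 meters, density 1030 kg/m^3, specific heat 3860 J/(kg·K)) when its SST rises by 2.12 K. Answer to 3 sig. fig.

7.53×10^8

Areal heat capacity C = ρ c_p D = 1030 × 3860 × 89.3 = 3.55×10^8 J/(m²·K).
ΔQ = C ΔT = 3.55×10^8 × 2.12 = 7.53×10^8 J/m².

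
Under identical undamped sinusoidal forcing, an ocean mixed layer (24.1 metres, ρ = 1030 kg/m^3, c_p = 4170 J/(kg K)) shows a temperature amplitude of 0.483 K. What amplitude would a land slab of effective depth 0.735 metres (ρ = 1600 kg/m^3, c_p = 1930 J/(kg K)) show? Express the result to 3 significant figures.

22.0 K

C_ocean = 1.04×10^8 J/(m²·K); C_land = 2.27×10^6 J/(m²·K).
A ∝ 1/C ⇒ A_land = A_ocean × C_ocean/C_land = 0.483 × 45.6 = 22.0 K.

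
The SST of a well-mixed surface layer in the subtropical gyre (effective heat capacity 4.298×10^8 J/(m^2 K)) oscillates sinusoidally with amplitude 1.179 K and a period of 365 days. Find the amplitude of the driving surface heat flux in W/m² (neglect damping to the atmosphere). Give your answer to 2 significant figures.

100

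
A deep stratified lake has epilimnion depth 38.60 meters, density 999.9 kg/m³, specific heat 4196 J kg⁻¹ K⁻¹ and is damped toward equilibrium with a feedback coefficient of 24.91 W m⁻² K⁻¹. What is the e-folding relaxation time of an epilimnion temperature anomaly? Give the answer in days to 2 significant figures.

75 days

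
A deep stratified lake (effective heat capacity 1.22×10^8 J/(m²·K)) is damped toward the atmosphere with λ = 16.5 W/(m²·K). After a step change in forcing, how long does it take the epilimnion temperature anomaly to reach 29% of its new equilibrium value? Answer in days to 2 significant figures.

29 days

Areal heat capacity C = 1.22×10^8 J/(m²·K) (given).
τ = C / λ = 1.22×10^8 / 16.5 = 7.39×10^6 s.
Fraction reached: 1 − e^(−t/τ) = 0.29 ⇒ t = −τ ln(1 − 0.29) = τ × 0.342.
t = 2.53×10^6 s = 29.3 days.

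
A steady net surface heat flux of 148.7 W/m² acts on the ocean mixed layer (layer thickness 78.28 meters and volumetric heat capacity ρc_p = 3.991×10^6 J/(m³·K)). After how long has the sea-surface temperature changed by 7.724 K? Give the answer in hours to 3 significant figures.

4510 hours

Areal heat capacity C = ρc_p × D = 3.991×10^6 × 78.28 = 3.12×10^8 J/(m^2 K).
Time required: Δt = C ΔT / F = 3.12×10^8 × 7.724 / 148.7 = 1.62×10^7 s.
In hours: 1.62×10^7 s / (3600 s/hour) = 4510 hours.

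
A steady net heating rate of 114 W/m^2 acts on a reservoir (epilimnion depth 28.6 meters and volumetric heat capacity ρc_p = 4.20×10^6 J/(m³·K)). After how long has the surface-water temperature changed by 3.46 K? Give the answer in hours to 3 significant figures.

1010 hours

Areal heat capacity C = ρc_p × D = 4.20×10^6 × 28.6 = 1.20×10^8 J/(m^2 K).
Time required: Δt = C ΔT / F = 1.20×10^8 × 3.46 / 114 = 3.65×10^6 s.
In hours: 3.65×10^6 s / (3600 s/hour) = 1010 hours.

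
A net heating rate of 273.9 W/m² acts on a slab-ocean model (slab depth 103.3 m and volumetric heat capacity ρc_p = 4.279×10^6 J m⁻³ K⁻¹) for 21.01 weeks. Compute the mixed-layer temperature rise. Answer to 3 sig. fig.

Areal heat capacity C = ρc_p × D = 4.279×10^6 × 103.3 = 4.42×10^8 J/(m²·K).
Net heat input Q = F Δt = 273.9 × (21.01 weeks × 6.048×10^5 s/week) = 3.48×10^9 J/m².
ΔT = Q / C = 3.48×10^9 / 4.42×10^8 = 7.87 K.

7.87 K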